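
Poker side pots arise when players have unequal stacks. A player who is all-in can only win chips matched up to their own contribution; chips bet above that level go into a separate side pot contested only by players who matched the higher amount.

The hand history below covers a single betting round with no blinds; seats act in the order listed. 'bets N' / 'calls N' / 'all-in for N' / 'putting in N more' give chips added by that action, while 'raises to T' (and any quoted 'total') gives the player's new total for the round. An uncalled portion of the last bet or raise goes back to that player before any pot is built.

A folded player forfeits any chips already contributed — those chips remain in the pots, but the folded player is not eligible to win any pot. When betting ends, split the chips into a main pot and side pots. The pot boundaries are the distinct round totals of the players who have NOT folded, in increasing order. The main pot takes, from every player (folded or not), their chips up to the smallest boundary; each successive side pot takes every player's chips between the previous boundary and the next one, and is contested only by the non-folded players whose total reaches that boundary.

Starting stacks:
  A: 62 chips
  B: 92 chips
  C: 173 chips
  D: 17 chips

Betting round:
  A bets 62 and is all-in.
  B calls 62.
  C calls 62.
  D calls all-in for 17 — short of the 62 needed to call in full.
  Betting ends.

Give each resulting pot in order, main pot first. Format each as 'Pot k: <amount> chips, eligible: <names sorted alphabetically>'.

Pot 1: 68 chips, eligible: A, B, C, D
Pot 2: 135 chips, eligible: A, B, C

Derivation:
Contributions: A=62, B=62, C=62, D=17
Pot levels (distinct totals of non-folded players): 17, 62
Layer 1-17: 17 each from A, B, C, D = 17*4 = 68 chips; eligible A, B, C, D
Layer 18-62: 45 each from A, B, C = 45*3 = 135 chips; eligible A, B, C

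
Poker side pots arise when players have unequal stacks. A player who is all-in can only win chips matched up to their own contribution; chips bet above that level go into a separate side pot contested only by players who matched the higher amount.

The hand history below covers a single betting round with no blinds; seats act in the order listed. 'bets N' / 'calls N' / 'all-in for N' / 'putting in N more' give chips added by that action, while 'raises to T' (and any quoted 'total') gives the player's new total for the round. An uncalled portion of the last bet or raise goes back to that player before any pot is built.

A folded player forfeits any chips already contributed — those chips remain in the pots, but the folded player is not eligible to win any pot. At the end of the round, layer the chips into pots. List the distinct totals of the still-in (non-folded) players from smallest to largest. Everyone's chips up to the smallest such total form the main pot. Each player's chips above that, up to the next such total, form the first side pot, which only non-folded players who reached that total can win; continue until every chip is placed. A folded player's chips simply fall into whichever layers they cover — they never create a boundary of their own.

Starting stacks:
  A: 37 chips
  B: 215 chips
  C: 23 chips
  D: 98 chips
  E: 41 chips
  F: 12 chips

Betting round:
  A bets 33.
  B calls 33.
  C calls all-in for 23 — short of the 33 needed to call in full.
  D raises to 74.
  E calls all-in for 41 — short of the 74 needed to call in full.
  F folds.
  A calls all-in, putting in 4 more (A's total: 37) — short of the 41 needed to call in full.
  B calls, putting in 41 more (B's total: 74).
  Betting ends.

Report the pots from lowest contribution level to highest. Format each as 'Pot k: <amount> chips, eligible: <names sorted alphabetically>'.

Contributions: A=37, B=74, C=23, D=74, E=41
Folded: F
Pot levels (distinct totals of non-folded players): 23, 37, 41, 74
Layer 1-23: 23 each from A, B, C, D, E = 23*5 = 115 chips; eligible A, B, C, D, E
Layer 24-37: 14 each from A, B, D, E = 14*4 = 56 chips; eligible A, B, D, E
Layer 38-41: 4 each from B, D, E = 4*3 = 12 chips; eligible B, D, E
Layer 42-74: 33 each from B, D = 33*2 = 66 chips; eligible B, D

Pot 1: 115 chips, eligible: A, B, C, D, E
Pot 2: 56 chips, eligible: A, B, D, E
Pot 3: 12 chips, eligible: B, D, E
Pot 4: 66 chips, eligible: B, D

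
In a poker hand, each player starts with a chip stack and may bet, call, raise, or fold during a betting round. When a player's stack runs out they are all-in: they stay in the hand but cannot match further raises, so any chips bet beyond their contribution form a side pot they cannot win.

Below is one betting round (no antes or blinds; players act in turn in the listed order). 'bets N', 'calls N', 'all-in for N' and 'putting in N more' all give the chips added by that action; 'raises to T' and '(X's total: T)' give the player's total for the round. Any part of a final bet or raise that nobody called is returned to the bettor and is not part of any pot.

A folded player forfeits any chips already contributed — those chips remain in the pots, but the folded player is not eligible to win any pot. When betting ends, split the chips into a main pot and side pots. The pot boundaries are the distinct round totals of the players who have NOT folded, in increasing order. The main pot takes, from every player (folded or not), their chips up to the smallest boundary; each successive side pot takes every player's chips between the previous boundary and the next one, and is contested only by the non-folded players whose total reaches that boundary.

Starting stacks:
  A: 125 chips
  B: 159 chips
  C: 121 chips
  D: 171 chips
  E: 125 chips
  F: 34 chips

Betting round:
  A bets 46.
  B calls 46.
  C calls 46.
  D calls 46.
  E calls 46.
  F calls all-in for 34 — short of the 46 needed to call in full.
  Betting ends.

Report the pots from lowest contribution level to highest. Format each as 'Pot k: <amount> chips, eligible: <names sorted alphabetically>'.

Contributions: A=46, B=46, C=46, D=46, E=46, F=34
Pot levels (distinct totals of non-folded players): 34, 46
Layer 1-34: 34 each from A, B, C, D, E, F = 34*6 = 204 chips; eligible A, B, C, D, E, F
Layer 35-46: 12 each from A, B, C, D, E = 12*5 = 60 chips; eligible A, B, C, D, E

Pot 1: 204 chips, eligible: A, B, C, D, E, F
Pot 2: 60 chips, eligible: A, B, C, D, E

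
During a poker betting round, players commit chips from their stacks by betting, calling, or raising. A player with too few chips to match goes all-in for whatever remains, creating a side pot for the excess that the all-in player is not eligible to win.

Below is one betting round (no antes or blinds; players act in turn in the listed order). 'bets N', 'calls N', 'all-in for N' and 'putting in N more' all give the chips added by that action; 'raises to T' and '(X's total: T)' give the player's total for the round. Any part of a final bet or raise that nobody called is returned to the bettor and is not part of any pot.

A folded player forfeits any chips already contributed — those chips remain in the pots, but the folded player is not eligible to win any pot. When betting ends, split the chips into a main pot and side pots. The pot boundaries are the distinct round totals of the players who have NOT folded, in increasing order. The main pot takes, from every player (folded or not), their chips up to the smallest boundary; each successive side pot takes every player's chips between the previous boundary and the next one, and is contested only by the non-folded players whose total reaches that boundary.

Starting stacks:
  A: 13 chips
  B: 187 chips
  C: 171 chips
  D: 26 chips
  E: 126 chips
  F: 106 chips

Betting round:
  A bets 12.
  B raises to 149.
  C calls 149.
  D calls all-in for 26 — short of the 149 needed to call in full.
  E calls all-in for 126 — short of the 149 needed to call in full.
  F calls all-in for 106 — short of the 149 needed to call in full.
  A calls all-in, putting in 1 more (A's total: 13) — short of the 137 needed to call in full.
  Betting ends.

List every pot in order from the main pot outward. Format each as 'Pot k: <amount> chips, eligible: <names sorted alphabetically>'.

Contributions: A=13, B=149, C=149, D=26, E=126, F=106
Pot levels (distinct totals of non-folded players): 13, 26, 106, 126, 149
Layer 1-13: 13 each from A, B, C, D, E, F = 13*6 = 78 chips; eligible A, B, C, D, E, F
Layer 14-26: 13 each from B, C, D, E, F = 13*5 = 65 chips; eligible B, C, D, E, F
Layer 27-106: 80 each from B, C, E, F = 80*4 = 320 chips; eligible B, C, E, F
Layer 107-126: 20 each from B, C, E = 20*3 = 60 chips; eligible B, C, E
Layer 127-149: 23 each from B, C = 23*2 = 46 chips; eligible B, C

Pot 1: 78 chips, eligible: A, B, C, D, E, F
Pot 2: 65 chips, eligible: B, C, D, E, F
Pot 3: 320 chips, eligible: B, C, E, F
Pot 4: 60 chips, eligible: B, C, E
Pot 5: 46 chips, eligible: B, C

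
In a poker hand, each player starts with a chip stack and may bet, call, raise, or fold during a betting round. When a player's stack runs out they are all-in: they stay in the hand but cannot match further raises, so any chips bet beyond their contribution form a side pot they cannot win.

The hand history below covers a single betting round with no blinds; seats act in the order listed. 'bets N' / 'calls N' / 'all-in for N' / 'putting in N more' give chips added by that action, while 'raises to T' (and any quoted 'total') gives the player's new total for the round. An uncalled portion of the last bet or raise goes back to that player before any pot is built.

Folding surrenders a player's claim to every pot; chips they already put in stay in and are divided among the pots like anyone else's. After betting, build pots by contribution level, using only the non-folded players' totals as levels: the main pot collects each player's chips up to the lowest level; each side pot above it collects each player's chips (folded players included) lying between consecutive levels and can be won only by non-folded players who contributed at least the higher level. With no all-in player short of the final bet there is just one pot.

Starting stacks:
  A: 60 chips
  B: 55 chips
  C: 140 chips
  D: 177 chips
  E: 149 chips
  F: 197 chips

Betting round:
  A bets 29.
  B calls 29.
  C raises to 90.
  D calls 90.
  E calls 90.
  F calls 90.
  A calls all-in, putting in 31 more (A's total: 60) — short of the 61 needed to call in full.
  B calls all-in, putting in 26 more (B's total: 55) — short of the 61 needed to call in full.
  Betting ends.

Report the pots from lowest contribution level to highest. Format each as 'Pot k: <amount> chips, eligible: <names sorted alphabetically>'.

Contributions: A=60, B=55, C=90, D=90, E=90, F=90
Pot levels (distinct totals of non-folded players): 55, 60, 90
Layer 1-55: 55 each from A, B, C, D, E, F = 55*6 = 330 chips; eligible A, B, C, D, E, F
Layer 56-60: 5 each from A, C, D, E, F = 5*5 = 25 chips; eligible A, C, D, E, F
Layer 61-90: 30 each from C, D, E, F = 30*4 = 120 chips; eligible C, D, E, F

Pot 1: 330 chips, eligible: A, B, C, D, E, F
Pot 2: 25 chips, eligible: A, C, D, E, F
Pot 3: 120 chips, eligible: C, D, E, F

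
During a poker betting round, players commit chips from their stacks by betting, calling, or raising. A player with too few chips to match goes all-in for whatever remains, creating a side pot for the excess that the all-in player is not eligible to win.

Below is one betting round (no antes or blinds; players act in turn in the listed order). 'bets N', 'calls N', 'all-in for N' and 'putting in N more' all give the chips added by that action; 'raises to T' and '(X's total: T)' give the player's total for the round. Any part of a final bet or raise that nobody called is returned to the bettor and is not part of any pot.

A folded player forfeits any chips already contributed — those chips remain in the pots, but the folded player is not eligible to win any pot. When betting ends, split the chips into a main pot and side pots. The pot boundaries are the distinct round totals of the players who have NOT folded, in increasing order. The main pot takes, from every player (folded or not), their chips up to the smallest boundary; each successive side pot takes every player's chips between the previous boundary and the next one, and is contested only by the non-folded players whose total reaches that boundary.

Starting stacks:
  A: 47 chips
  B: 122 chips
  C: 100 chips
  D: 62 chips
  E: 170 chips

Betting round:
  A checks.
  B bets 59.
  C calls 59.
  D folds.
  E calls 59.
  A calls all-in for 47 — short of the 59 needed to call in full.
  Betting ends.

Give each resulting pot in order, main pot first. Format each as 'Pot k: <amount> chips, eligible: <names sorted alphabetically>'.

Pot 1: 188 chips, eligible: A, B, C, E
Pot 2: 36 chips, eligible: B, C, E

Derivation:
Contributions: A=47, B=59, C=59, E=59
Folded: D
Pot levels (distinct totals of non-folded players): 47, 59
Layer 1-47: 47 each from A, B, C, E = 47*4 = 188 chips; eligible A, B, C, E
Layer 48-59: 12 each from B, C, E = 12*3 = 36 chips; eligible B, C, E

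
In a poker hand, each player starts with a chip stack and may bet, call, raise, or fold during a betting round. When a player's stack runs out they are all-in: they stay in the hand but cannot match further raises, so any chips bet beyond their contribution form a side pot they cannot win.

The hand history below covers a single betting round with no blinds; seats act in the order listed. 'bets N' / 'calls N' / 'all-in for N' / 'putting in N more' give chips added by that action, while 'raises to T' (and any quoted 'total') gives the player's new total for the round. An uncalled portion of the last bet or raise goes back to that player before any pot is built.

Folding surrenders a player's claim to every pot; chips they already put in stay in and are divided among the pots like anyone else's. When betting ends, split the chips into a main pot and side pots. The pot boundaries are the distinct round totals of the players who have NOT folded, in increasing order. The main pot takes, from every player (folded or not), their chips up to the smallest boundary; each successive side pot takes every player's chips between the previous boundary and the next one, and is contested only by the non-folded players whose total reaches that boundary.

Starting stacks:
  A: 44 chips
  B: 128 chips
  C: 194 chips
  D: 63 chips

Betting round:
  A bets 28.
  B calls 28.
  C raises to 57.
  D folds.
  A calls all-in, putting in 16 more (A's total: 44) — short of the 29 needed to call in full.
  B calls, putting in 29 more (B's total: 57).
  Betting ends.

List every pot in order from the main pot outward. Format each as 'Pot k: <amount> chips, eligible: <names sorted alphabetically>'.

Contributions: A=44, B=57, C=57
Folded: D
Pot levels (distinct totals of non-folded players): 44, 57
Layer 1-44: 44 each from A, B, C = 44*3 = 132 chips; eligible A, B, C
Layer 45-57: 13 each from B, C = 13*2 = 26 chips; eligible B, C

Pot 1: 132 chips, eligible: A, B, C
Pot 2: 26 chips, eligible: B, C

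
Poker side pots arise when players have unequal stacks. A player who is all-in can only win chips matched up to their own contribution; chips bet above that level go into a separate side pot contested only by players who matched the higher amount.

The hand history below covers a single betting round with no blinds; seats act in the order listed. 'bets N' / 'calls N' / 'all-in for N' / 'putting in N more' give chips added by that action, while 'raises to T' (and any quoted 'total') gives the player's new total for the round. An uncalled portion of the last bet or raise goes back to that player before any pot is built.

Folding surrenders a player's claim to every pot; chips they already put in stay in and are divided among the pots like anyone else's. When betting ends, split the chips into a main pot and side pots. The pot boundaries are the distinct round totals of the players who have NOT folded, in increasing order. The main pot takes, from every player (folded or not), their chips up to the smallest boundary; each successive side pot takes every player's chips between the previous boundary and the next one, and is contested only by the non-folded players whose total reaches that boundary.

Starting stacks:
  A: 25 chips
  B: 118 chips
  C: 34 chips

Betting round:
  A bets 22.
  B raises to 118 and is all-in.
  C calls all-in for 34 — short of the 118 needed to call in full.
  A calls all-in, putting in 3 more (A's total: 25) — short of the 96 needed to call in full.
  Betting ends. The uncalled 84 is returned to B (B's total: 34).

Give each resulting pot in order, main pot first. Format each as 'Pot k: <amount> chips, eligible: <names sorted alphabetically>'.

Pot 1: 75 chips, eligible: A, B, C
Pot 2: 18 chips, eligible: B, C

Derivation:
Contributions (after 84 returned to B): A=25, B=34, C=34
Pot levels (distinct totals of non-folded players): 25, 34
Layer 1-25: 25 each from A, B, C = 25*3 = 75 chips; eligible A, B, C
Layer 26-34: 9 each from B, C = 9*2 = 18 chips; eligible B, C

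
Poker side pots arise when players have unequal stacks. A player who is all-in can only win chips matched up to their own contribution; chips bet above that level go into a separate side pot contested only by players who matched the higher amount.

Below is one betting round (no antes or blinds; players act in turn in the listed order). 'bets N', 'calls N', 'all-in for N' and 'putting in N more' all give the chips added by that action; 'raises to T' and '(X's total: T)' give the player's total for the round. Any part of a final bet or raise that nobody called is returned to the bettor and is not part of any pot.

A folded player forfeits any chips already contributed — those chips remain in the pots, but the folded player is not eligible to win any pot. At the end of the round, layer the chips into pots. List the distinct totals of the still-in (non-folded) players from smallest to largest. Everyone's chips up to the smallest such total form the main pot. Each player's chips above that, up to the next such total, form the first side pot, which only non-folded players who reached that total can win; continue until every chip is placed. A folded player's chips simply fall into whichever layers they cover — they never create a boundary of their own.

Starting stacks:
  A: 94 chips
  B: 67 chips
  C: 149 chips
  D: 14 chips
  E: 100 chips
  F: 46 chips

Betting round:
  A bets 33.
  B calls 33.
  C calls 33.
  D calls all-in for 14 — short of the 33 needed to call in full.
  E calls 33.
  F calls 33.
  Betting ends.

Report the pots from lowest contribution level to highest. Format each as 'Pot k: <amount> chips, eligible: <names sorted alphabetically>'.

Contributions: A=33, B=33, C=33, D=14, E=33, F=33
Pot levels (distinct totals of non-folded players): 14, 33
Layer 1-14: 14 each from A, B, C, D, E, F = 14*6 = 84 chips; eligible A, B, C, D, E, F
Layer 15-33: 19 each from A, B, C, E, F = 19*5 = 95 chips; eligible A, B, C, E, F

Pot 1: 84 chips, eligible: A, B, C, D, E, F
Pot 2: 95 chips, eligible: A, B, C, E, F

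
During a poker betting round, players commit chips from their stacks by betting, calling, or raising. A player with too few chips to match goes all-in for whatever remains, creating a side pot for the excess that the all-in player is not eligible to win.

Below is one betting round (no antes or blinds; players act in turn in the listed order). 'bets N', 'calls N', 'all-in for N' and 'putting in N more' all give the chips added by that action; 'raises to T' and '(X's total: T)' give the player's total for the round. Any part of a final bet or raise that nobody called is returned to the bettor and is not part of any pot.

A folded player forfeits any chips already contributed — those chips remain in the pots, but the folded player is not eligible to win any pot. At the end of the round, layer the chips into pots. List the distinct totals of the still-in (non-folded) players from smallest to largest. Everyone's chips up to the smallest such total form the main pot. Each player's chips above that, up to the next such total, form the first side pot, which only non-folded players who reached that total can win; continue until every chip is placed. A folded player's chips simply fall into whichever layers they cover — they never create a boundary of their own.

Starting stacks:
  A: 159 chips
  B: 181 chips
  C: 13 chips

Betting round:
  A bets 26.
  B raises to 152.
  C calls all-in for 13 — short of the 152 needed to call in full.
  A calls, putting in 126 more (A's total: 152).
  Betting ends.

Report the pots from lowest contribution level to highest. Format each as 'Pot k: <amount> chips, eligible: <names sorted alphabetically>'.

Contributions: A=152, B=152, C=13
Pot levels (distinct totals of non-folded players): 13, 152
Layer 1-13: 13 each from A, B, C = 13*3 = 39 chips; eligible A, B, C
Layer 14-152: 139 each from A, B = 139*2 = 278 chips; eligible A, B

Pot 1: 39 chips, eligible: A, B, C
Pot 2: 278 chips, eligible: A, B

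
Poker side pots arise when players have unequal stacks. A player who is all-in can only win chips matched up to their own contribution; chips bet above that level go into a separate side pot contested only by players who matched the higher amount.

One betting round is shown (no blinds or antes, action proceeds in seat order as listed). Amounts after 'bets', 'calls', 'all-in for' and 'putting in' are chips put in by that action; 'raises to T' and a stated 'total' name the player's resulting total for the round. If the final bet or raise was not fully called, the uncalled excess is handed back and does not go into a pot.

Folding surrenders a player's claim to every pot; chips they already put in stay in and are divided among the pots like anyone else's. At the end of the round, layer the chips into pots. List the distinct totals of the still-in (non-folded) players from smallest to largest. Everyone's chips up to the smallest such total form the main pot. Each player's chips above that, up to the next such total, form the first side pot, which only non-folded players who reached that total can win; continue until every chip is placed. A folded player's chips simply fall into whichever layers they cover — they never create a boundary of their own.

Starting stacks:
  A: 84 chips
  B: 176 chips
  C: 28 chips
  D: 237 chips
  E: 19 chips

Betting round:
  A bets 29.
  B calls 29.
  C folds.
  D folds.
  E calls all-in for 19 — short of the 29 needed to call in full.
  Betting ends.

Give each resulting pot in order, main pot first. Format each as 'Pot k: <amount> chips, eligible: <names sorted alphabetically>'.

Contributions: A=29, B=29, E=19
Folded: C, D
Pot levels (distinct totals of non-folded players): 19, 29
Layer 1-19: 19 each from A, B, E = 19*3 = 57 chips; eligible A, B, E
Layer 20-29: 10 each from A, B = 10*2 = 20 chips; eligible A, B

Pot 1: 57 chips, eligible: A, B, E
Pot 2: 20 chips, eligible: A, B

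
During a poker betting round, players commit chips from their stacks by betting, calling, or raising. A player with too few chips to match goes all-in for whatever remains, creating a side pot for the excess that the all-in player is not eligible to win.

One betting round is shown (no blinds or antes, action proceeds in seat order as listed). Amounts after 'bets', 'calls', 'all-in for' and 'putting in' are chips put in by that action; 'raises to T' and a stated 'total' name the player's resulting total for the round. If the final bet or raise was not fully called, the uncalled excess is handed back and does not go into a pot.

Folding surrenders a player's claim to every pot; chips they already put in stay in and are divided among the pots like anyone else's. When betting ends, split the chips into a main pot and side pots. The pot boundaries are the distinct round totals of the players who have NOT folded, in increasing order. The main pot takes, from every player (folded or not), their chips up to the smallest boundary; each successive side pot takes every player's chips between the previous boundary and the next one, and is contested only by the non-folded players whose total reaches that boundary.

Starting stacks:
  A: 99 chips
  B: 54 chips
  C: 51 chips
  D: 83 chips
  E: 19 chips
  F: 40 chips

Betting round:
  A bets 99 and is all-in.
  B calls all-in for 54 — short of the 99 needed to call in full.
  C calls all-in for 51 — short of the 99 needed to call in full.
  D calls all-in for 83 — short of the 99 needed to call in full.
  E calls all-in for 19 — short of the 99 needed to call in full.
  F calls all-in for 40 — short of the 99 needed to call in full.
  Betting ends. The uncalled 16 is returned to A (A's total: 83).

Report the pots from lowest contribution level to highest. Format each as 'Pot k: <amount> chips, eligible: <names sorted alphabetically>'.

Pot 1: 114 chips, eligible: A, B, C, D, E, F
Pot 2: 105 chips, eligible: A, B, C, D, F
Pot 3: 44 chips, eligible: A, B, C, D
Pot 4: 9 chips, eligible: A, B, D
Pot 5: 58 chips, eligible: A, D

Derivation:
Contributions (after 16 returned to A): A=83, B=54, C=51, D=83, E=19, F=40
Pot levels (distinct totals of non-folded players): 19, 40, 51, 54, 83
Layer 1-19: 19 each from A, B, C, D, E, F = 19*6 = 114 chips; eligible A, B, C, D, E, F
Layer 20-40: 21 each from A, B, C, D, F = 21*5 = 105 chips; eligible A, B, C, D, F
Layer 41-51: 11 each from A, B, C, D = 11*4 = 44 chips; eligible A, B, C, D
Layer 52-54: 3 each from A, B, D = 3*3 = 9 chips; eligible A, B, D
Layer 55-83: 29 each from A, D = 29*2 = 58 chips; eligible A, D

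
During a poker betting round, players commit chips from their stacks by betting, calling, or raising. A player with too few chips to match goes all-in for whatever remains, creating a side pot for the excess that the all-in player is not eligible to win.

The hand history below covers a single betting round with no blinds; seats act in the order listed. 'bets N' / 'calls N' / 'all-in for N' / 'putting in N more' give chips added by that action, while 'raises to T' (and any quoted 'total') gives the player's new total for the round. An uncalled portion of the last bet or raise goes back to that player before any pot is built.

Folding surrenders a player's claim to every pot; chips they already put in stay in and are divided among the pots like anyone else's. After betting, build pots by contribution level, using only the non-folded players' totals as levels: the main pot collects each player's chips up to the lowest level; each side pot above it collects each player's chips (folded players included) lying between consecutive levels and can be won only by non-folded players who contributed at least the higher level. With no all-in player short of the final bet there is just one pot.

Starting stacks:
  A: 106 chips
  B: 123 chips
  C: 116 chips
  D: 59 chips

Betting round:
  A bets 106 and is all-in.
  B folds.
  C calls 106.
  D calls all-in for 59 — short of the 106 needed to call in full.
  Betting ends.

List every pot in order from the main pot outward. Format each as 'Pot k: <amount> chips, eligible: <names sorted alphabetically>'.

Pot 1: 177 chips, eligible: A, C, D
Pot 2: 94 chips, eligible: A, C

Derivation:
Contributions: A=106, C=106, D=59
Folded: B
Pot levels (distinct totals of non-folded players): 59, 106
Layer 1-59: 59 each from A, C, D = 59*3 = 177 chips; eligible A, C, D
Layer 60-106: 47 each from A, C = 47*2 = 94 chips; eligible A, C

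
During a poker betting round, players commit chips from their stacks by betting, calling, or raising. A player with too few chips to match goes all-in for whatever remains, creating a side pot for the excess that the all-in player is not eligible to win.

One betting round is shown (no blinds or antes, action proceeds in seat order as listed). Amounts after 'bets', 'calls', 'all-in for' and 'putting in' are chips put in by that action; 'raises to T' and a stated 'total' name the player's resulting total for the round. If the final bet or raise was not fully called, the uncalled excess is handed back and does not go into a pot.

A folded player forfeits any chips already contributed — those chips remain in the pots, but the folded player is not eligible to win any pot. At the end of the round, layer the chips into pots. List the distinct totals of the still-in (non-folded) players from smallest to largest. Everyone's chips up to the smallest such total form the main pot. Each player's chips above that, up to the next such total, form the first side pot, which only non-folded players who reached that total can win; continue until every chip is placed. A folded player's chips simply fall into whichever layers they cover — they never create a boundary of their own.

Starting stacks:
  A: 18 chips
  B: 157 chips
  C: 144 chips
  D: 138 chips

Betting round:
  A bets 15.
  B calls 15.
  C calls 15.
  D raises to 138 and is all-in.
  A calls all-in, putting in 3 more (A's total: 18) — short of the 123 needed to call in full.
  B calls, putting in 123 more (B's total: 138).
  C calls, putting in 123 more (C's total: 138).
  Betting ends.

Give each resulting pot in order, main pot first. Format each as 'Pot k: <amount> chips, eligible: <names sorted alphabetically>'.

Pot 1: 72 chips, eligible: A, B, C, D
Pot 2: 360 chips, eligible: B, C, D

Derivation:
Contributions: A=18, B=138, C=138, D=138
Pot levels (distinct totals of non-folded players): 18, 138
Layer 1-18: 18 each from A, B, C, D = 18*4 = 72 chips; eligible A, B, C, D
Layer 19-138: 120 each from B, C, D = 120*3 = 360 chips; eligible B, C, D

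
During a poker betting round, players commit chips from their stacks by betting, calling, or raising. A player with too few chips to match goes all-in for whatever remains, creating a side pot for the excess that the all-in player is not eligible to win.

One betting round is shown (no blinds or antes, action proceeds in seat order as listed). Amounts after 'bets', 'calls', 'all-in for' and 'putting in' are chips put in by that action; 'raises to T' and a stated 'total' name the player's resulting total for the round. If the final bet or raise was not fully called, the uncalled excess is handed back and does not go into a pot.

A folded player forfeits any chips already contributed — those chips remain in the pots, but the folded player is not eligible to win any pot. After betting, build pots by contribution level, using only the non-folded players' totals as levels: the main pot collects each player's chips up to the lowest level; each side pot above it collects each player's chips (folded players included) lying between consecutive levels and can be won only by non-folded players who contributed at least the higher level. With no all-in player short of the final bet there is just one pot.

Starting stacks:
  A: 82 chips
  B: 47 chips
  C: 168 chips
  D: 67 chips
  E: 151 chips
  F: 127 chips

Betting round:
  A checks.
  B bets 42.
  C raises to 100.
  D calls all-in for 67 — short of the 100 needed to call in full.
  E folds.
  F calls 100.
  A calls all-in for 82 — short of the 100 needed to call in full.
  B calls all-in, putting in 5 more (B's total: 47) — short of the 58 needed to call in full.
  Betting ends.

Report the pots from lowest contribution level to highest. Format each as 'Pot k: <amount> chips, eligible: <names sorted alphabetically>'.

Contributions: A=82, B=47, C=100, D=67, F=100
Folded: E
Pot levels (distinct totals of non-folded players): 47, 67, 82, 100
Layer 1-47: 47 each from A, B, C, D, F = 47*5 = 235 chips; eligible A, B, C, D, F
Layer 48-67: 20 each from A, C, D, F = 20*4 = 80 chips; eligible A, C, D, F
Layer 68-82: 15 each from A, C, F = 15*3 = 45 chips; eligible A, C, F
Layer 83-100: 18 each from C, F = 18*2 = 36 chips; eligible C, F

Pot 1: 235 chips, eligible: A, B, C, D, F
Pot 2: 80 chips, eligible: A, C, D, F
Pot 3: 45 chips, eligible: A, C, F
Pot 4: 36 chips, eligible: C, F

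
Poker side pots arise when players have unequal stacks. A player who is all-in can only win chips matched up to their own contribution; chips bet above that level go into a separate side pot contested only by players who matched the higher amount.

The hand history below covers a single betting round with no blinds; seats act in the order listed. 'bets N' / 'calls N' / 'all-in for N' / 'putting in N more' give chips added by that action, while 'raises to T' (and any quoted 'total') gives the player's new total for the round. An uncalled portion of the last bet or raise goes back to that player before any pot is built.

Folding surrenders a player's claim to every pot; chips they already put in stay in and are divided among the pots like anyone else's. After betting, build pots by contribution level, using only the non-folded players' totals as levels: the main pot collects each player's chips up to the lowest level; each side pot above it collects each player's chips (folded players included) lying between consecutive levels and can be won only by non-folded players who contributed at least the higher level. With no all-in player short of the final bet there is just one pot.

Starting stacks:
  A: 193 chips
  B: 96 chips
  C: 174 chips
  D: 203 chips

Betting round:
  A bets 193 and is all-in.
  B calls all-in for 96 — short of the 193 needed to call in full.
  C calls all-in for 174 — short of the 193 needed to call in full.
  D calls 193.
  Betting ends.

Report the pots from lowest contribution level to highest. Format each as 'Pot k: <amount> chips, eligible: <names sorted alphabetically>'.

Pot 1: 384 chips, eligible: A, B, C, D
Pot 2: 234 chips, eligible: A, C, D
Pot 3: 38 chips, eligible: A, D

Derivation:
Contributions: A=193, B=96, C=174, D=193
Pot levels (distinct totals of non-folded players): 96, 174, 193
Layer 1-96: 96 each from A, B, C, D = 96*4 = 384 chips; eligible A, B, C, D
Layer 97-174: 78 each from A, C, D = 78*3 = 234 chips; eligible A, C, D
Layer 175-193: 19 each from A, D = 19*2 = 38 chips; eligible A, D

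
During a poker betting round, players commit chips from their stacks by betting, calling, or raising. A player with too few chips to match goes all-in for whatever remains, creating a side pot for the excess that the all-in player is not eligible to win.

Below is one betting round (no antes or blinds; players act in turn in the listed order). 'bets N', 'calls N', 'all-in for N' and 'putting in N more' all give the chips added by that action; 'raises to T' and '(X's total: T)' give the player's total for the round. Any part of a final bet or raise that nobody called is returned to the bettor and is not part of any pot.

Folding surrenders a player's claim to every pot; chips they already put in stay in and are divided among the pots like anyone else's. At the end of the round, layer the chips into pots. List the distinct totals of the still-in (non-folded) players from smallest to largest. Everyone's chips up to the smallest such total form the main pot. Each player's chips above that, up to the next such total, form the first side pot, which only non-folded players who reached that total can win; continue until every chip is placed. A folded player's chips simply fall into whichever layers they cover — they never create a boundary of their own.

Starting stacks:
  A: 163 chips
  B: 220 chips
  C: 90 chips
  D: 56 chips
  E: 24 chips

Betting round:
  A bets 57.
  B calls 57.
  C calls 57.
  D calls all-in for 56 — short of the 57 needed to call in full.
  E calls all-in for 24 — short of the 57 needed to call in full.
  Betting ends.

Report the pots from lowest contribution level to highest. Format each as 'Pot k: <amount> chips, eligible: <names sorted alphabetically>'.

Pot 1: 120 chips, eligible: A, B, C, D, E
Pot 2: 128 chips, eligible: A, B, C, D
Pot 3: 3 chips, eligible: A, B, C

Derivation:
Contributions: A=57, B=57, C=57, D=56, E=24
Pot levels (distinct totals of non-folded players): 24, 56, 57
Layer 1-24: 24 each from A, B, C, D, E = 24*5 = 120 chips; eligible A, B, C, D, E
Layer 25-56: 32 each from A, B, C, D = 32*4 = 128 chips; eligible A, B, C, D
Layer 57-57: 1 each from A, B, C = 1*3 = 3 chips; eligible A, B, C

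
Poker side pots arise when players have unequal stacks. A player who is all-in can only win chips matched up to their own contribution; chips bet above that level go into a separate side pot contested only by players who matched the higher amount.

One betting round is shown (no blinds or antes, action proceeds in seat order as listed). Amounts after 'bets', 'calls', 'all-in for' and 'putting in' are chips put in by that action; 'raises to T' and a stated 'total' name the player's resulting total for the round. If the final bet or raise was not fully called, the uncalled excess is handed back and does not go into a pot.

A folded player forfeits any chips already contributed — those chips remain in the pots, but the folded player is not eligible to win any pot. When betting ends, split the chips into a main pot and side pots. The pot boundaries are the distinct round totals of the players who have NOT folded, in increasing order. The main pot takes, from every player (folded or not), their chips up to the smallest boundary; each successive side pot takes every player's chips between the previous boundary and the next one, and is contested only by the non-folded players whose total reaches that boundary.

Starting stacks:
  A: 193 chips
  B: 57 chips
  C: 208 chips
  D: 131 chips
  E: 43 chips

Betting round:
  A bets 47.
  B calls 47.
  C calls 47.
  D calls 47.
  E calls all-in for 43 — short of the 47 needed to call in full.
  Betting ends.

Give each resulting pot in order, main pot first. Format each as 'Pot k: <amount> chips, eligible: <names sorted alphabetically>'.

Contributions: A=47, B=47, C=47, D=47, E=43
Pot levels (distinct totals of non-folded players): 43, 47
Layer 1-43: 43 each from A, B, C, D, E = 43*5 = 215 chips; eligible A, B, C, D, E
Layer 44-47: 4 each from A, B, C, D = 4*4 = 16 chips; eligible A, B, C, D

Pot 1: 215 chips, eligible: A, B, C, D, E
Pot 2: 16 chips, eligible: A, B, C, D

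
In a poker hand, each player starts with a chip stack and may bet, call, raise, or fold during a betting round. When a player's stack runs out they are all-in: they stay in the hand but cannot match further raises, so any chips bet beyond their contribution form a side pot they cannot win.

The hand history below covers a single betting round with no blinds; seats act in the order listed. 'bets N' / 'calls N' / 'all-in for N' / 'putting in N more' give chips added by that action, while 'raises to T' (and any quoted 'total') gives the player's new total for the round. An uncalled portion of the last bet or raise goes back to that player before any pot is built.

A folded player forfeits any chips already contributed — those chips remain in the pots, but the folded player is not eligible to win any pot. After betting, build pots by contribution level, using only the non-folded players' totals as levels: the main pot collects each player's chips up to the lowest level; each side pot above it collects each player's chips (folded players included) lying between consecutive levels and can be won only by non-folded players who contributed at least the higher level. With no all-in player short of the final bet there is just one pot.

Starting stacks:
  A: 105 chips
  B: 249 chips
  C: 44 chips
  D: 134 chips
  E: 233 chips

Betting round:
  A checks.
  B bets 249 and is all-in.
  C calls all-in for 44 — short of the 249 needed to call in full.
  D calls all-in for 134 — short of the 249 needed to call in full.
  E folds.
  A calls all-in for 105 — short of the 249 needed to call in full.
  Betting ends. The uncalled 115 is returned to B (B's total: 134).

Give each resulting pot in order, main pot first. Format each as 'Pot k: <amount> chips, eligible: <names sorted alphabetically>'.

Contributions (after 115 returned to B): A=105, B=134, C=44, D=134
Folded: E
Pot levels (distinct totals of non-folded players): 44, 105, 134
Layer 1-44: 44 each from A, B, C, D = 44*4 = 176 chips; eligible A, B, C, D
Layer 45-105: 61 each from A, B, D = 61*3 = 183 chips; eligible A, B, D
Layer 106-134: 29 each from B, D = 29*2 = 58 chips; eligible B, D

Pot 1: 176 chips, eligible: A, B, C, D
Pot 2: 183 chips, eligible: A, B, D
Pot 3: 58 chips, eligible: B, D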